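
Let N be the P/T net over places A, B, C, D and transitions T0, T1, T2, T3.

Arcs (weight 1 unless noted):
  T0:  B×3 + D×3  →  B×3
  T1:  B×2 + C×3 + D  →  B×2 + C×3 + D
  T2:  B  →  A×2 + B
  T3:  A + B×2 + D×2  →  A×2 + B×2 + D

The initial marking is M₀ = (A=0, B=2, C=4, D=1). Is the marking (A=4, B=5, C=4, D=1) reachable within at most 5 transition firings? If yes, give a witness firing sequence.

depth 0: 1 marking
depth 1: 2 markings reached so far
depth 2: 3 markings reached so far
depth 3: 4 markings reached so far
depth 4: 5 markings reached so far
depth 5: 6 markings reached so far
target is not among the 6 markings reachable within 5 steps

NO — not reachable within 5 firings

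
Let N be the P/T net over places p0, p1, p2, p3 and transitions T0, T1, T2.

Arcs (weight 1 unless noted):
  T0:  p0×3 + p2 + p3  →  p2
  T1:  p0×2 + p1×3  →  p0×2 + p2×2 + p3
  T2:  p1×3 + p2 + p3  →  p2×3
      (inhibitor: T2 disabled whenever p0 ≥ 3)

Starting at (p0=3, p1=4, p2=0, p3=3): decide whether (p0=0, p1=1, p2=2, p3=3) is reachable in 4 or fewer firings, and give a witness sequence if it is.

YES — reachable via ⟨T1, T0⟩ (2 firings)

step 1: fire T1:  (p0=3, p1=4, p2=0, p3=3) → (p0=3, p1=1, p2=2, p3=4)
step 2: fire T0:  (p0=3, p1=1, p2=2, p3=4) → (p0=0, p1=1, p2=2, p3=3)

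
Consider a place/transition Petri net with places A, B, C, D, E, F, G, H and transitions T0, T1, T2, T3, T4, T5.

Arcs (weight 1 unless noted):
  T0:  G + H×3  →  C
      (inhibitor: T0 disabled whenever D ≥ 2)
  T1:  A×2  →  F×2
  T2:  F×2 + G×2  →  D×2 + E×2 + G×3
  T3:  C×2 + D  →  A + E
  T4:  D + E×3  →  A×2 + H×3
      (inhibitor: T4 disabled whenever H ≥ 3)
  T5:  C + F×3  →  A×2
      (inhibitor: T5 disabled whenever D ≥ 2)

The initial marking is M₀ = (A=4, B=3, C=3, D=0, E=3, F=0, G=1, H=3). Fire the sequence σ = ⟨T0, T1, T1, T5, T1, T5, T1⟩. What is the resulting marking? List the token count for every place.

step 1: fire T0:  (A=4, B=3, C=3, D=0, E=3, F=0, G=1, H=3) → (A=4, B=3, C=4, D=0, E=3, F=0, G=0, H=0)
step 2: fire T1:  (A=4, B=3, C=4, D=0, E=3, F=0, G=0, H=0) → (A=2, B=3, C=4, D=0, E=3, F=2, G=0, H=0)
step 3: fire T1:  (A=2, B=3, C=4, D=0, E=3, F=2, G=0, H=0) → (A=0, B=3, C=4, D=0, E=3, F=4, G=0, H=0)
step 4: fire T5:  (A=0, B=3, C=4, D=0, E=3, F=4, G=0, H=0) → (A=2, B=3, C=3, D=0, E=3, F=1, G=0, H=0)
step 5: fire T1:  (A=2, B=3, C=3, D=0, E=3, F=1, G=0, H=0) → (A=0, B=3, C=3, D=0, E=3, F=3, G=0, H=0)
step 6: fire T5:  (A=0, B=3, C=3, D=0, E=3, F=3, G=0, H=0) → (A=2, B=3, C=2, D=0, E=3, F=0, G=0, H=0)
step 7: fire T1:  (A=2, B=3, C=2, D=0, E=3, F=0, G=0, H=0) → (A=0, B=3, C=2, D=0, E=3, F=2, G=0, H=0)

(A=0, B=3, C=2, D=0, E=3, F=2, G=0, H=0)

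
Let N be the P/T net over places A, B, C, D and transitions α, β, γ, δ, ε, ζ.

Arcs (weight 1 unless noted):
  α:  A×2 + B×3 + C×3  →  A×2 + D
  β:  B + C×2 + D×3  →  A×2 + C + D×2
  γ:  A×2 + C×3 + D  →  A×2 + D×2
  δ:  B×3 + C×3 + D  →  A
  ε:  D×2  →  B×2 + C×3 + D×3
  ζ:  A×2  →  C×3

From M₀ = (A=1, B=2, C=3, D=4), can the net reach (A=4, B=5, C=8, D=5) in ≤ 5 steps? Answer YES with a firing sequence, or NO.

NO — not reachable within 5 firings

depth 0: 1 marking
depth 1: 3 markings reached so far
depth 2: 8 markings reached so far
depth 3: 19 markings reached so far
depth 4: 40 markings reached so far
depth 5: 76 markings reached so far
target is not among the 76 markings reachable within 5 steps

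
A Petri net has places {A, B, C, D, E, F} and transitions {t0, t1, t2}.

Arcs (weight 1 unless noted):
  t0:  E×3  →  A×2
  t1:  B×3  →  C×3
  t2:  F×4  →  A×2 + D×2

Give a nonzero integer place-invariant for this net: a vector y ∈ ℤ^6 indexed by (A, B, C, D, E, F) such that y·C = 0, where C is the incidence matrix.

Incidence matrix C (rows=places, cols=transitions):
       t0   t1   t2
    A   2    0    2
    B   0   -3    0
    C   0    3    0
    D   0    0    2
    E  -3    0    0
    F   0    0   -4

Candidate y = [0, 1, 1, 0, 0, 0]; check y·C column-wise:
  col t0: 0·2 + 1·0 + 1·0 + 0·-3 = 0
  col t1: 1·-3 + 1·3 = 0
  col t2: 0·2 + 1·0 + 1·0 + 0·2 + 0·-4 = 0

y = (A:0, B:1, C:1, D:0, E:0, F:0)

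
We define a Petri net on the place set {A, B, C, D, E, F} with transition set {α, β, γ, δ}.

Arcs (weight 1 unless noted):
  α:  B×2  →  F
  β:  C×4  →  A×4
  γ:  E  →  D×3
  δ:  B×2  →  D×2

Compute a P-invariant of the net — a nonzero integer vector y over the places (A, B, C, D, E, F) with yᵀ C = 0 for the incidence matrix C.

y = (A:1, B:0, C:1, D:0, E:0, F:0)

Incidence matrix C (rows=places, cols=transitions):
        α    β    γ    δ
    A   0    4    0    0
    B  -2    0    0   -2
    C   0   -4    0    0
    D   0    0    3    2
    E   0    0   -1    0
    F   1    0    0    0

Candidate y = [1, 0, 1, 0, 0, 0]; check y·C column-wise:
  col α: 1·0 + 0·-2 + 1·0 + 0·1 = 0
  col β: 1·4 + 1·-4 = 0
  col γ: 1·0 + 1·0 + 0·3 + 0·-1 = 0
  col δ: 1·0 + 0·-2 + 1·0 + 0·2 = 0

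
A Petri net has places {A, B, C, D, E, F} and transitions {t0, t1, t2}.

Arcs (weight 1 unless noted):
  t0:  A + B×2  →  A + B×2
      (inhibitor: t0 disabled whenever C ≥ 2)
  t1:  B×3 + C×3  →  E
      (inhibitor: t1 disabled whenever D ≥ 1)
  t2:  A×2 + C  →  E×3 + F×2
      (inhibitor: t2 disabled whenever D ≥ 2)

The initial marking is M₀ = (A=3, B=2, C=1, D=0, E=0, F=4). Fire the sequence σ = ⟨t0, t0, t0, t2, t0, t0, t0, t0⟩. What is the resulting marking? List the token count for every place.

(A=1, B=2, C=0, D=0, E=3, F=6)

step 1: fire t0:  (A=3, B=2, C=1, D=0, E=0, F=4) → (A=3, B=2, C=1, D=0, E=0, F=4)
step 2: fire t0:  (A=3, B=2, C=1, D=0, E=0, F=4) → (A=3, B=2, C=1, D=0, E=0, F=4)
step 3: fire t0:  (A=3, B=2, C=1, D=0, E=0, F=4) → (A=3, B=2, C=1, D=0, E=0, F=4)
step 4: fire t2:  (A=3, B=2, C=1, D=0, E=0, F=4) → (A=1, B=2, C=0, D=0, E=3, F=6)
step 5: fire t0:  (A=1, B=2, C=0, D=0, E=3, F=6) → (A=1, B=2, C=0, D=0, E=3, F=6)
step 6: fire t0:  (A=1, B=2, C=0, D=0, E=3, F=6) → (A=1, B=2, C=0, D=0, E=3, F=6)
step 7: fire t0:  (A=1, B=2, C=0, D=0, E=3, F=6) → (A=1, B=2, C=0, D=0, E=3, F=6)
step 8: fire t0:  (A=1, B=2, C=0, D=0, E=3, F=6) → (A=1, B=2, C=0, D=0, E=3, F=6)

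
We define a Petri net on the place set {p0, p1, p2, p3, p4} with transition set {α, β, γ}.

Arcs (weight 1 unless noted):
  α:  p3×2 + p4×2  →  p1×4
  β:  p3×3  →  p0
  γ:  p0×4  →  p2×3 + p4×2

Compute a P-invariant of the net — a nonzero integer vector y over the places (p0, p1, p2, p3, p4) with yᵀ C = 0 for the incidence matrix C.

y = (p0:6, p1:1, p2:8, p3:2, p4:0)

Incidence matrix C (rows=places, cols=transitions):
        α    β    γ
   p0   0    1   -4
   p1   4    0    0
   p2   0    0    3
   p3  -2   -3    0
   p4  -2    0    2

Candidate y = [6, 1, 8, 2, 0]; check y·C column-wise:
  col α: 6·0 + 1·4 + 8·0 + 2·-2 + 0·-2 = 0
  col β: 6·1 + 1·0 + 8·0 + 2·-3 = 0
  col γ: 6·-4 + 1·0 + 8·3 + 2·0 + 0·2 = 0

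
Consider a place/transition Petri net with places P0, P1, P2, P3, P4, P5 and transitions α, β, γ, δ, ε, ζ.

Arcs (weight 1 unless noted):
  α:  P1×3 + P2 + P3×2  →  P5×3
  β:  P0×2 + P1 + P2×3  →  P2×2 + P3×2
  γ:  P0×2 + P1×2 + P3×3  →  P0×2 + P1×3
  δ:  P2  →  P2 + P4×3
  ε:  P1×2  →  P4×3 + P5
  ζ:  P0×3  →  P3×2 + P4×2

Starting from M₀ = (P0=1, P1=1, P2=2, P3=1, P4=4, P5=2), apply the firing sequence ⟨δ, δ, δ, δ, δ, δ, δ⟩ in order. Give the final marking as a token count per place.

step 1: fire δ:  (P0=1, P1=1, P2=2, P3=1, P4=4, P5=2) → (P0=1, P1=1, P2=2, P3=1, P4=7, P5=2)
step 2: fire δ:  (P0=1, P1=1, P2=2, P3=1, P4=7, P5=2) → (P0=1, P1=1, P2=2, P3=1, P4=10, P5=2)
step 3: fire δ:  (P0=1, P1=1, P2=2, P3=1, P4=10, P5=2) → (P0=1, P1=1, P2=2, P3=1, P4=13, P5=2)
step 4: fire δ:  (P0=1, P1=1, P2=2, P3=1, P4=13, P5=2) → (P0=1, P1=1, P2=2, P3=1, P4=16, P5=2)
step 5: fire δ:  (P0=1, P1=1, P2=2, P3=1, P4=16, P5=2) → (P0=1, P1=1, P2=2, P3=1, P4=19, P5=2)
step 6: fire δ:  (P0=1, P1=1, P2=2, P3=1, P4=19, P5=2) → (P0=1, P1=1, P2=2, P3=1, P4=22, P5=2)
step 7: fire δ:  (P0=1, P1=1, P2=2, P3=1, P4=22, P5=2) → (P0=1, P1=1, P2=2, P3=1, P4=25, P5=2)

(P0=1, P1=1, P2=2, P3=1, P4=25, P5=2)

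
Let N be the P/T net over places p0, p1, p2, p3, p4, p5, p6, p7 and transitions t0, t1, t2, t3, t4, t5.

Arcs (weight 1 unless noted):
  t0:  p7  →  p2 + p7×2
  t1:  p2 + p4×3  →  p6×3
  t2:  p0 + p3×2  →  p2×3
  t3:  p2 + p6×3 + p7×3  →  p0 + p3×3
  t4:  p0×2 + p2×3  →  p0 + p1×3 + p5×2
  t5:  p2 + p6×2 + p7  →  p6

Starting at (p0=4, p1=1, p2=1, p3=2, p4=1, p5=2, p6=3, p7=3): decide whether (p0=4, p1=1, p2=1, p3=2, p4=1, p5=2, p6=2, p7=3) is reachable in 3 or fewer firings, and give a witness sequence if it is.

step 1: fire t0:  (p0=4, p1=1, p2=1, p3=2, p4=1, p5=2, p6=3, p7=3) → (p0=4, p1=1, p2=2, p3=2, p4=1, p5=2, p6=3, p7=4)
step 2: fire t5:  (p0=4, p1=1, p2=2, p3=2, p4=1, p5=2, p6=3, p7=4) → (p0=4, p1=1, p2=1, p3=2, p4=1, p5=2, p6=2, p7=3)

YES — reachable via ⟨t0, t5⟩ (2 firings)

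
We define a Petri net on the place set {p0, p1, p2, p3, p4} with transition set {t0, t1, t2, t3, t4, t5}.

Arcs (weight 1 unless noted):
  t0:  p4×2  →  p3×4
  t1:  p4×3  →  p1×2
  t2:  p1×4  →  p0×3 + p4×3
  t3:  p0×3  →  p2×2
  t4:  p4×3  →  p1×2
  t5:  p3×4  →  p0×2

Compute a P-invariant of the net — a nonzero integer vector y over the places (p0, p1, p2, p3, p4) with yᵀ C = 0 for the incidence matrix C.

y = (p0:2, p1:3, p2:3, p3:1, p4:2)

Incidence matrix C (rows=places, cols=transitions):
       t0   t1   t2   t3   t4   t5
   p0   0    0    3   -3    0    2
   p1   0    2   -4    0    2    0
   p2   0    0    0    2    0    0
   p3   4    0    0    0    0   -4
   p4  -2   -3    3    0   -3    0

Candidate y = [2, 3, 3, 1, 2]; check y·C column-wise:
  col t0: 2·0 + 3·0 + 3·0 + 1·4 + 2·-2 = 0
  col t1: 2·0 + 3·2 + 3·0 + 1·0 + 2·-3 = 0
  col t2: 2·3 + 3·-4 + 3·0 + 1·0 + 2·3 = 0
  col t3: 2·-3 + 3·0 + 3·2 + 1·0 + 2·0 = 0
  col t4: 2·0 + 3·2 + 3·0 + 1·0 + 2·-3 = 0
  col t5: 2·2 + 3·0 + 3·0 + 1·-4 + 2·0 = 0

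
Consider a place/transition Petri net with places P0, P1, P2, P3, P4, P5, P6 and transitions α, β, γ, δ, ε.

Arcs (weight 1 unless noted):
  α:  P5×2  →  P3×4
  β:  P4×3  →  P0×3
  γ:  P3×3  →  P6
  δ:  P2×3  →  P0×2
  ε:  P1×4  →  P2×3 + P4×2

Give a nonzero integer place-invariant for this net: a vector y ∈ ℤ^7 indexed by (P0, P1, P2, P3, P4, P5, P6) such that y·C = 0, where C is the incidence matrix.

Incidence matrix C (rows=places, cols=transitions):
        α    β    γ    δ    ε
   P0   0    3    0    2    0
   P1   0    0    0    0   -4
   P2   0    0    0   -3    3
   P3   4    0   -3    0    0
   P4   0   -3    0    0    2
   P5  -2    0    0    0    0
   P6   0    0    1    0    0

Candidate y = [3, 3, 2, 0, 3, 0, 0]; check y·C column-wise:
  col α: 3·0 + 3·0 + 2·0 + 0·4 + 3·0 + 0·-2 = 0
  col β: 3·3 + 3·0 + 2·0 + 3·-3 = 0
  col γ: 3·0 + 3·0 + 2·0 + 0·-3 + 3·0 + 0·1 = 0
  col δ: 3·2 + 3·0 + 2·-3 + 3·0 = 0
  col ε: 3·0 + 3·-4 + 2·3 + 3·2 = 0

y = (P0:3, P1:3, P2:2, P3:0, P4:3, P5:0, P6:0)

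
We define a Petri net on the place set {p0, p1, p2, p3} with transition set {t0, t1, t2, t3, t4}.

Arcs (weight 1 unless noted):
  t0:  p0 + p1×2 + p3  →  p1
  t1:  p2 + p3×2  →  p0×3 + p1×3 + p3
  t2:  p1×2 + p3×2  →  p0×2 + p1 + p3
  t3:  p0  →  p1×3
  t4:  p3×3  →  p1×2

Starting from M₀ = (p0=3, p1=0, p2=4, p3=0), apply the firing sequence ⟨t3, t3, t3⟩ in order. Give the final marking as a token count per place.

step 1: fire t3:  (p0=3, p1=0, p2=4, p3=0) → (p0=2, p1=3, p2=4, p3=0)
step 2: fire t3:  (p0=2, p1=3, p2=4, p3=0) → (p0=1, p1=6, p2=4, p3=0)
step 3: fire t3:  (p0=1, p1=6, p2=4, p3=0) → (p0=0, p1=9, p2=4, p3=0)

(p0=0, p1=9, p2=4, p3=0)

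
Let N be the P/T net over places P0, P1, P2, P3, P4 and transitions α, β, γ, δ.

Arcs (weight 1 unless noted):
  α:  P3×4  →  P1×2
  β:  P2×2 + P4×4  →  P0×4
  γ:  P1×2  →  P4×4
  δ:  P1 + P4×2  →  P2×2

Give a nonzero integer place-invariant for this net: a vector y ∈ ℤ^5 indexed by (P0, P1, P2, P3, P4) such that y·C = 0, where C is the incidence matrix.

Incidence matrix C (rows=places, cols=transitions):
        α    β    γ    δ
   P0   0    4    0    0
   P1   2    0   -2   -1
   P2   0   -2    0    2
   P3  -4    0    0    0
   P4   0   -4    4   -2

Candidate y = [2, 2, 2, 1, 1]; check y·C column-wise:
  col α: 2·0 + 2·2 + 2·0 + 1·-4 + 1·0 = 0
  col β: 2·4 + 2·0 + 2·-2 + 1·0 + 1·-4 = 0
  col γ: 2·0 + 2·-2 + 2·0 + 1·0 + 1·4 = 0
  col δ: 2·0 + 2·-1 + 2·2 + 1·0 + 1·-2 = 0

y = (P0:2, P1:2, P2:2, P3:1, P4:1)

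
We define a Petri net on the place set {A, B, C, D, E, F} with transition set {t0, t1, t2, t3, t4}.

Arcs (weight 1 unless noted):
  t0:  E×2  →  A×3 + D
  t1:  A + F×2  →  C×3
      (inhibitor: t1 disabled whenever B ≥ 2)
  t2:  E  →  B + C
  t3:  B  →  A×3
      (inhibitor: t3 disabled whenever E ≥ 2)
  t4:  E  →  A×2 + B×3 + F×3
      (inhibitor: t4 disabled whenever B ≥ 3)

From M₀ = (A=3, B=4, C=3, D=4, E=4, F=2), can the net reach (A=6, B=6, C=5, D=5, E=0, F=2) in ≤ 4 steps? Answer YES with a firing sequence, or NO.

step 1: fire t0:  (A=3, B=4, C=3, D=4, E=4, F=2) → (A=6, B=4, C=3, D=5, E=2, F=2)
step 2: fire t2:  (A=6, B=4, C=3, D=5, E=2, F=2) → (A=6, B=5, C=4, D=5, E=1, F=2)
step 3: fire t2:  (A=6, B=5, C=4, D=5, E=1, F=2) → (A=6, B=6, C=5, D=5, E=0, F=2)

YES — reachable via ⟨t0, t2, t2⟩ (3 firings)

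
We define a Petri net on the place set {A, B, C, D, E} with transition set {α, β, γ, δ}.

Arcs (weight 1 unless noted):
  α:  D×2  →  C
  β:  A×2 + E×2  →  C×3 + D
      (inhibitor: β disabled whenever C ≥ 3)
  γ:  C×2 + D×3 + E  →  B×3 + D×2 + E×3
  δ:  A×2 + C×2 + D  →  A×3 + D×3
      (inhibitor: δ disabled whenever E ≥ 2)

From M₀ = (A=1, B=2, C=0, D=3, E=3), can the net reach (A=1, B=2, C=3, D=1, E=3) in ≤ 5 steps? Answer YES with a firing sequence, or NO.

NO — not reachable within 5 firings

depth 0: 1 marking
depth 1: 2 markings reached so far
depth 2: 2 markings reached so far
(frontier empty at depth 2; search complete)
target is not among the 2 markings reachable within 5 steps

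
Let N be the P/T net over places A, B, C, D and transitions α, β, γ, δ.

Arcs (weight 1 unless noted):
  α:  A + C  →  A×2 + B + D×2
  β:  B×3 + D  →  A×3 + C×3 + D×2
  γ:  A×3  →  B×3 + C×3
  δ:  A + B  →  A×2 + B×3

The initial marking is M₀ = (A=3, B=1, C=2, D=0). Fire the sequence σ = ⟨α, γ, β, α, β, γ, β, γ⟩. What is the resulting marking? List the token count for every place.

step 1: fire α:  (A=3, B=1, C=2, D=0) → (A=4, B=2, C=1, D=2)
step 2: fire γ:  (A=4, B=2, C=1, D=2) → (A=1, B=5, C=4, D=2)
step 3: fire β:  (A=1, B=5, C=4, D=2) → (A=4, B=2, C=7, D=3)
step 4: fire α:  (A=4, B=2, C=7, D=3) → (A=5, B=3, C=6, D=5)
step 5: fire β:  (A=5, B=3, C=6, D=5) → (A=8, B=0, C=9, D=6)
step 6: fire γ:  (A=8, B=0, C=9, D=6) → (A=5, B=3, C=12, D=6)
step 7: fire β:  (A=5, B=3, C=12, D=6) → (A=8, B=0, C=15, D=7)
step 8: fire γ:  (A=8, B=0, C=15, D=7) → (A=5, B=3, C=18, D=7)

(A=5, B=3, C=18, D=7)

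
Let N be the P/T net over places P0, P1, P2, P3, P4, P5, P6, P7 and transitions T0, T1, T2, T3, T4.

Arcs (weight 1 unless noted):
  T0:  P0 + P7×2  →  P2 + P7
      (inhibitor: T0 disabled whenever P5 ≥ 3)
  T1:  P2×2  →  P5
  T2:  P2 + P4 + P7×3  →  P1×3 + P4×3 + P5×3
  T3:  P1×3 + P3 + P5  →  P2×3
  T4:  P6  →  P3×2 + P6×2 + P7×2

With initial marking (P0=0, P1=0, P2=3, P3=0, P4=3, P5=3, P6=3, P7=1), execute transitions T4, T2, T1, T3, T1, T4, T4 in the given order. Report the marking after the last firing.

step 1: fire T4:  (P0=0, P1=0, P2=3, P3=0, P4=3, P5=3, P6=3, P7=1) → (P0=0, P1=0, P2=3, P3=2, P4=3, P5=3, P6=4, P7=3)
step 2: fire T2:  (P0=0, P1=0, P2=3, P3=2, P4=3, P5=3, P6=4, P7=3) → (P0=0, P1=3, P2=2, P3=2, P4=5, P5=6, P6=4, P7=0)
step 3: fire T1:  (P0=0, P1=3, P2=2, P3=2, P4=5, P5=6, P6=4, P7=0) → (P0=0, P1=3, P2=0, P3=2, P4=5, P5=7, P6=4, P7=0)
step 4: fire T3:  (P0=0, P1=3, P2=0, P3=2, P4=5, P5=7, P6=4, P7=0) → (P0=0, P1=0, P2=3, P3=1, P4=5, P5=6, P6=4, P7=0)
step 5: fire T1:  (P0=0, P1=0, P2=3, P3=1, P4=5, P5=6, P6=4, P7=0) → (P0=0, P1=0, P2=1, P3=1, P4=5, P5=7, P6=4, P7=0)
step 6: fire T4:  (P0=0, P1=0, P2=1, P3=1, P4=5, P5=7, P6=4, P7=0) → (P0=0, P1=0, P2=1, P3=3, P4=5, P5=7, P6=5, P7=2)
step 7: fire T4:  (P0=0, P1=0, P2=1, P3=3, P4=5, P5=7, P6=5, P7=2) → (P0=0, P1=0, P2=1, P3=5, P4=5, P5=7, P6=6, P7=4)

(P0=0, P1=0, P2=1, P3=5, P4=5, P5=7, P6=6, P7=4)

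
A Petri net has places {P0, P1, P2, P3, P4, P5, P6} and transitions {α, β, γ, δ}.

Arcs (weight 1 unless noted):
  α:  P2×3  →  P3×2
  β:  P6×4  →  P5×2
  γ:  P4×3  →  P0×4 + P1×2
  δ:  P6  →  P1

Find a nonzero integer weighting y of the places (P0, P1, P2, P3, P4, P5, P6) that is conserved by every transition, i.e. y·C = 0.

Incidence matrix C (rows=places, cols=transitions):
        α    β    γ    δ
   P0   0    0    4    0
   P1   0    0    2    1
   P2  -3    0    0    0
   P3   2    0    0    0
   P4   0    0   -3    0
   P5   0    2    0    0
   P6   0   -4    0   -1

Candidate y = [0, 0, 2, 3, 0, 0, 0]; check y·C column-wise:
  col α: 2·-3 + 3·2 = 0
  col β: 2·0 + 3·0 + 0·2 + 0·-4 = 0
  col γ: 0·4 + 0·2 + 2·0 + 3·0 + 0·-3 = 0
  col δ: 0·1 + 2·0 + 3·0 + 0·-1 = 0

y = (P0:0, P1:0, P2:2, P3:3, P4:0, P5:0, P6:0)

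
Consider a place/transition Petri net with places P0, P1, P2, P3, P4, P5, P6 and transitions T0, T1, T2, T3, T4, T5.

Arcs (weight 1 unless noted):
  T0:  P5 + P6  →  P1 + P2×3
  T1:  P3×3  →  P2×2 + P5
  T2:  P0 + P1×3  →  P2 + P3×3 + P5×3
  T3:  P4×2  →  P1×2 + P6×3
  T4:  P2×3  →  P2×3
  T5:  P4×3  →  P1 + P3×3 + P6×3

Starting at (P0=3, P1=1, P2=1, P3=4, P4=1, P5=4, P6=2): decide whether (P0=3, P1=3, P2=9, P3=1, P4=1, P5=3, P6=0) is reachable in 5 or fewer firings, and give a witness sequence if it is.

YES — reachable via ⟨T0, T0, T1⟩ (3 firings)

step 1: fire T0:  (P0=3, P1=1, P2=1, P3=4, P4=1, P5=4, P6=2) → (P0=3, P1=2, P2=4, P3=4, P4=1, P5=3, P6=1)
step 2: fire T0:  (P0=3, P1=2, P2=4, P3=4, P4=1, P5=3, P6=1) → (P0=3, P1=3, P2=7, P3=4, P4=1, P5=2, P6=0)
step 3: fire T1:  (P0=3, P1=3, P2=7, P3=4, P4=1, P5=2, P6=0) → (P0=3, P1=3, P2=9, P3=1, P4=1, P5=3, P6=0)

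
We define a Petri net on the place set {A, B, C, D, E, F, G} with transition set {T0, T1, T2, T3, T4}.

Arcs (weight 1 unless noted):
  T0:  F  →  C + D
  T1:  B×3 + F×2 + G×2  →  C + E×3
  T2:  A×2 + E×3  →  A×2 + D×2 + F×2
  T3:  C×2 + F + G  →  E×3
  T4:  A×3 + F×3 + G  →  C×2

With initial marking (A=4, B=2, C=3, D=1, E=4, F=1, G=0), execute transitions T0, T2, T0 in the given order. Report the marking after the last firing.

(A=4, B=2, C=5, D=5, E=1, F=1, G=0)

step 1: fire T0:  (A=4, B=2, C=3, D=1, E=4, F=1, G=0) → (A=4, B=2, C=4, D=2, E=4, F=0, G=0)
step 2: fire T2:  (A=4, B=2, C=4, D=2, E=4, F=0, G=0) → (A=4, B=2, C=4, D=4, E=1, F=2, G=0)
step 3: fire T0:  (A=4, B=2, C=4, D=4, E=1, F=2, G=0) → (A=4, B=2, C=5, D=5, E=1, F=1, G=0)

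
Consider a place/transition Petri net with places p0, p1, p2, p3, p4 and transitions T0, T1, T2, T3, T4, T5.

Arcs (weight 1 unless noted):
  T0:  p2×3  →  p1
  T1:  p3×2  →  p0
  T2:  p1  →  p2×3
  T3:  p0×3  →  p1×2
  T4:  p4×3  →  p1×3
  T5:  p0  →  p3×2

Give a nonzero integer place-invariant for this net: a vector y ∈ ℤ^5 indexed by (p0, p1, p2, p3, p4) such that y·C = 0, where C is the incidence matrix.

y = (p0:2, p1:3, p2:1, p3:1, p4:3)

Incidence matrix C (rows=places, cols=transitions):
       T0   T1   T2   T3   T4   T5
   p0   0    1    0   -3    0   -1
   p1   1    0   -1    2    3    0
   p2  -3    0    3    0    0    0
   p3   0   -2    0    0    0    2
   p4   0    0    0    0   -3    0

Candidate y = [2, 3, 1, 1, 3]; check y·C column-wise:
  col T0: 2·0 + 3·1 + 1·-3 + 1·0 + 3·0 = 0
  col T1: 2·1 + 3·0 + 1·0 + 1·-2 + 3·0 = 0
  col T2: 2·0 + 3·-1 + 1·3 + 1·0 + 3·0 = 0
  col T3: 2·-3 + 3·2 + 1·0 + 1·0 + 3·0 = 0
  col T4: 2·0 + 3·3 + 1·0 + 1·0 + 3·-3 = 0
  col T5: 2·-1 + 3·0 + 1·0 + 1·2 + 3·0 = 0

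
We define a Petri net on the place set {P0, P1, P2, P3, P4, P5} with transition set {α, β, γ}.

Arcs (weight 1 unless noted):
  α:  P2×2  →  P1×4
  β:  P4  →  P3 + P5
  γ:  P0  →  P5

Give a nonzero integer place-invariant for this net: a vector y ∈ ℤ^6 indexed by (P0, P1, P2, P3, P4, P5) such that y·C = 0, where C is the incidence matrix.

Incidence matrix C (rows=places, cols=transitions):
        α    β    γ
   P0   0    0   -1
   P1   4    0    0
   P2  -2    0    0
   P3   0    1    0
   P4   0   -1    0
   P5   0    1    1

Candidate y = [0, 1, 2, 0, 0, 0]; check y·C column-wise:
  col α: 1·4 + 2·-2 = 0
  col β: 1·0 + 2·0 + 0·1 + 0·-1 + 0·1 = 0
  col γ: 0·-1 + 1·0 + 2·0 + 0·1 = 0

y = (P0:0, P1:1, P2:2, P3:0, P4:0, P5:0)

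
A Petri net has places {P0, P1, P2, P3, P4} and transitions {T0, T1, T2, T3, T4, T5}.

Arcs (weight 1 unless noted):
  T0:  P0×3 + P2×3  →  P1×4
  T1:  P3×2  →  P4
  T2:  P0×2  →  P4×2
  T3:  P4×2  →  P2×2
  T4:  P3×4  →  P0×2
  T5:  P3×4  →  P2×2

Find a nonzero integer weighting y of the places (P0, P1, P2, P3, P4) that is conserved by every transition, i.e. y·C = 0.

Incidence matrix C (rows=places, cols=transitions):
       T0   T1   T2   T3   T4   T5
   P0  -3    0   -2    0    2    0
   P1   4    0    0    0    0    0
   P2  -3    0    0    2    0    2
   P3   0   -2    0    0   -4   -4
   P4   0    1    2   -2    0    0

Candidate y = [2, 3, 2, 1, 2]; check y·C column-wise:
  col T0: 2·-3 + 3·4 + 2·-3 + 1·0 + 2·0 = 0
  col T1: 2·0 + 3·0 + 2·0 + 1·-2 + 2·1 = 0
  col T2: 2·-2 + 3·0 + 2·0 + 1·0 + 2·2 = 0
  col T3: 2·0 + 3·0 + 2·2 + 1·0 + 2·-2 = 0
  col T4: 2·2 + 3·0 + 2·0 + 1·-4 + 2·0 = 0
  col T5: 2·0 + 3·0 + 2·2 + 1·-4 + 2·0 = 0

y = (P0:2, P1:3, P2:2, P3:1, P4:2)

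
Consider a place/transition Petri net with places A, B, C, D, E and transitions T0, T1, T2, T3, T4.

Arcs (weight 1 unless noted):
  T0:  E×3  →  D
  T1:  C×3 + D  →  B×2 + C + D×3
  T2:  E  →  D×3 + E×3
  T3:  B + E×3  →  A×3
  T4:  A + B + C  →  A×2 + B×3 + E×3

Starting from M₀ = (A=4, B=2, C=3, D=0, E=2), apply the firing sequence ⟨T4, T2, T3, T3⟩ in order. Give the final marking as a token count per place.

step 1: fire T4:  (A=4, B=2, C=3, D=0, E=2) → (A=5, B=4, C=2, D=0, E=5)
step 2: fire T2:  (A=5, B=4, C=2, D=0, E=5) → (A=5, B=4, C=2, D=3, E=7)
step 3: fire T3:  (A=5, B=4, C=2, D=3, E=7) → (A=8, B=3, C=2, D=3, E=4)
step 4: fire T3:  (A=8, B=3, C=2, D=3, E=4) → (A=11, B=2, C=2, D=3, E=1)

(A=11, B=2, C=2, D=3, E=1)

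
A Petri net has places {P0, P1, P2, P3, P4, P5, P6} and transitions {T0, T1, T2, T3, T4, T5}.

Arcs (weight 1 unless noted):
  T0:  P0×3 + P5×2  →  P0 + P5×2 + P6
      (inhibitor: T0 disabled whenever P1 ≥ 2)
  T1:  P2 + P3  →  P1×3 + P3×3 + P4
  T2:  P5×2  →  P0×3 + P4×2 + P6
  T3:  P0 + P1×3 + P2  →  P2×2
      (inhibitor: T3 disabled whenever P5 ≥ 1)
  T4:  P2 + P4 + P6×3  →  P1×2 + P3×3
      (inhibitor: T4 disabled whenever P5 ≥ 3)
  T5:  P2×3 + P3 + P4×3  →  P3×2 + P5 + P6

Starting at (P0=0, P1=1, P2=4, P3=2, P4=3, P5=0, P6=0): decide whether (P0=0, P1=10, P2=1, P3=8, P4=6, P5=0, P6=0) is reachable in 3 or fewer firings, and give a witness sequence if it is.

step 1: fire T1:  (P0=0, P1=1, P2=4, P3=2, P4=3, P5=0, P6=0) → (P0=0, P1=4, P2=3, P3=4, P4=4, P5=0, P6=0)
step 2: fire T1:  (P0=0, P1=4, P2=3, P3=4, P4=4, P5=0, P6=0) → (P0=0, P1=7, P2=2, P3=6, P4=5, P5=0, P6=0)
step 3: fire T1:  (P0=0, P1=7, P2=2, P3=6, P4=5, P5=0, P6=0) → (P0=0, P1=10, P2=1, P3=8, P4=6, P5=0, P6=0)

YES — reachable via ⟨T1, T1, T1⟩ (3 firings)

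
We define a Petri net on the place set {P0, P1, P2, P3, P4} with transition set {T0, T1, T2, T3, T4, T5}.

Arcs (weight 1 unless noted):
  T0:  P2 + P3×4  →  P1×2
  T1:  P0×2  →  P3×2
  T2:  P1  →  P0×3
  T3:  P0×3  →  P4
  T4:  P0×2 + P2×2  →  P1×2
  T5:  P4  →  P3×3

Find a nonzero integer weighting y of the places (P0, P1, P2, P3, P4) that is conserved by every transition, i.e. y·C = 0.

Incidence matrix C (rows=places, cols=transitions):
       T0   T1   T2   T3   T4   T5
   P0   0   -2    3   -3   -2    0
   P1   2    0   -1    0    2    0
   P2  -1    0    0    0   -2    0
   P3  -4    2    0    0    0    3
   P4   0    0    0    1    0   -1

Candidate y = [1, 3, 2, 1, 3]; check y·C column-wise:
  col T0: 1·0 + 3·2 + 2·-1 + 1·-4 + 3·0 = 0
  col T1: 1·-2 + 3·0 + 2·0 + 1·2 + 3·0 = 0
  col T2: 1·3 + 3·-1 + 2·0 + 1·0 + 3·0 = 0
  col T3: 1·-3 + 3·0 + 2·0 + 1·0 + 3·1 = 0
  col T4: 1·-2 + 3·2 + 2·-2 + 1·0 + 3·0 = 0
  col T5: 1·0 + 3·0 + 2·0 + 1·3 + 3·-1 = 0

y = (P0:1, P1:3, P2:2, P3:1, P4:3)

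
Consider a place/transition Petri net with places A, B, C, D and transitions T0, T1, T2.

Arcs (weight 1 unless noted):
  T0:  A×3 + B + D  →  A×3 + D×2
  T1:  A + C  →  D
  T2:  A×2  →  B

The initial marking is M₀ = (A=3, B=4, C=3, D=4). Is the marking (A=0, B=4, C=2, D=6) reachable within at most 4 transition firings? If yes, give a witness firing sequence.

YES — reachable via ⟨T0, T1, T2⟩ (3 firings)

step 1: fire T0:  (A=3, B=4, C=3, D=4) → (A=3, B=3, C=3, D=5)
step 2: fire T1:  (A=3, B=3, C=3, D=5) → (A=2, B=3, C=2, D=6)
step 3: fire T2:  (A=2, B=3, C=2, D=6) → (A=0, B=4, C=2, D=6)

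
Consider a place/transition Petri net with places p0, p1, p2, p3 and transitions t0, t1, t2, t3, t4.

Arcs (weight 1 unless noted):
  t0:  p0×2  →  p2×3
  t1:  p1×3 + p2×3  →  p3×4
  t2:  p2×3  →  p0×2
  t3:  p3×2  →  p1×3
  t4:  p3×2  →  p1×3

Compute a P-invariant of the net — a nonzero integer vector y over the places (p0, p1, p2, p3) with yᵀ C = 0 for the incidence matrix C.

Incidence matrix C (rows=places, cols=transitions):
       t0   t1   t2   t3   t4
   p0  -2    0    2    0    0
   p1   0   -3    0    3    3
   p2   3   -3   -3    0    0
   p3   0    4    0   -2   -2

Candidate y = [3, 2, 2, 3]; check y·C column-wise:
  col t0: 3·-2 + 2·0 + 2·3 + 3·0 = 0
  col t1: 3·0 + 2·-3 + 2·-3 + 3·4 = 0
  col t2: 3·2 + 2·0 + 2·-3 + 3·0 = 0
  col t3: 3·0 + 2·3 + 2·0 + 3·-2 = 0
  col t4: 3·0 + 2·3 + 2·0 + 3·-2 = 0

y = (p0:3, p1:2, p2:2, p3:3)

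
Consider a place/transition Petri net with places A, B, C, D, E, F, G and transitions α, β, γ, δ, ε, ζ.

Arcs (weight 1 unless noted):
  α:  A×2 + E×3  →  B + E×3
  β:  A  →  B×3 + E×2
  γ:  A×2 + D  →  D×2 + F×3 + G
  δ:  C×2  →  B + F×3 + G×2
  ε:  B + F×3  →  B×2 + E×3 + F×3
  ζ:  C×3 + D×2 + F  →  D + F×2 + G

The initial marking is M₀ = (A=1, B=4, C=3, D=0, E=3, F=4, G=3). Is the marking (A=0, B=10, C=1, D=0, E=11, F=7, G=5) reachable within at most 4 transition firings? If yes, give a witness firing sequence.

YES — reachable via ⟨β, δ, ε, ε⟩ (4 firings)

step 1: fire β:  (A=1, B=4, C=3, D=0, E=3, F=4, G=3) → (A=0, B=7, C=3, D=0, E=5, F=4, G=3)
step 2: fire δ:  (A=0, B=7, C=3, D=0, E=5, F=4, G=3) → (A=0, B=8, C=1, D=0, E=5, F=7, G=5)
step 3: fire ε:  (A=0, B=8, C=1, D=0, E=5, F=7, G=5) → (A=0, B=9, C=1, D=0, E=8, F=7, G=5)
step 4: fire ε:  (A=0, B=9, C=1, D=0, E=8, F=7, G=5) → (A=0, B=10, C=1, D=0, E=11, F=7, G=5)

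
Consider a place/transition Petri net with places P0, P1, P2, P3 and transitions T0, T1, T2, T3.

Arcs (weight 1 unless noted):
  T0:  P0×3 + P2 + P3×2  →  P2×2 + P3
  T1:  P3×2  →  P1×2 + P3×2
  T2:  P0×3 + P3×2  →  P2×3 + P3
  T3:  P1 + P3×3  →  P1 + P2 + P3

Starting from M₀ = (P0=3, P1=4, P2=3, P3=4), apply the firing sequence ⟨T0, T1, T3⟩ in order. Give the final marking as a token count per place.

step 1: fire T0:  (P0=3, P1=4, P2=3, P3=4) → (P0=0, P1=4, P2=4, P3=3)
step 2: fire T1:  (P0=0, P1=4, P2=4, P3=3) → (P0=0, P1=6, P2=4, P3=3)
step 3: fire T3:  (P0=0, P1=6, P2=4, P3=3) → (P0=0, P1=6, P2=5, P3=1)

(P0=0, P1=6, P2=5, P3=1)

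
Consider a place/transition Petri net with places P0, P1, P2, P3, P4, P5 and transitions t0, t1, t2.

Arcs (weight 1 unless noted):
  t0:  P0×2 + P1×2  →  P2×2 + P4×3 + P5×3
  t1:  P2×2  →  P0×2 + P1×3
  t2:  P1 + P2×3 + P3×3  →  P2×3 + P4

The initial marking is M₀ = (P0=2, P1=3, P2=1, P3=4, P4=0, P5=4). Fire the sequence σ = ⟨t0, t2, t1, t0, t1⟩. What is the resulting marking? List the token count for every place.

step 1: fire t0:  (P0=2, P1=3, P2=1, P3=4, P4=0, P5=4) → (P0=0, P1=1, P2=3, P3=4, P4=3, P5=7)
step 2: fire t2:  (P0=0, P1=1, P2=3, P3=4, P4=3, P5=7) → (P0=0, P1=0, P2=3, P3=1, P4=4, P5=7)
step 3: fire t1:  (P0=0, P1=0, P2=3, P3=1, P4=4, P5=7) → (P0=2, P1=3, P2=1, P3=1, P4=4, P5=7)
step 4: fire t0:  (P0=2, P1=3, P2=1, P3=1, P4=4, P5=7) → (P0=0, P1=1, P2=3, P3=1, P4=7, P5=10)
step 5: fire t1:  (P0=0, P1=1, P2=3, P3=1, P4=7, P5=10) → (P0=2, P1=4, P2=1, P3=1, P4=7, P5=10)

(P0=2, P1=4, P2=1, P3=1, P4=7, P5=10)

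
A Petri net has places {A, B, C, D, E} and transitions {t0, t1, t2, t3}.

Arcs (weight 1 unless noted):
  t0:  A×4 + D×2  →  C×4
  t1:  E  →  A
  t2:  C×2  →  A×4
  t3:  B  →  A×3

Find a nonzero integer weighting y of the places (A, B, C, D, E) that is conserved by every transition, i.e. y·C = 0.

y = (A:1, B:3, C:2, D:2, E:1)

Incidence matrix C (rows=places, cols=transitions):
       t0   t1   t2   t3
    A  -4    1    4    3
    B   0    0    0   -1
    C   4    0   -2    0
    D  -2    0    0    0
    E   0   -1    0    0

Candidate y = [1, 3, 2, 2, 1]; check y·C column-wise:
  col t0: 1·-4 + 3·0 + 2·4 + 2·-2 + 1·0 = 0
  col t1: 1·1 + 3·0 + 2·0 + 2·0 + 1·-1 = 0
  col t2: 1·4 + 3·0 + 2·-2 + 2·0 + 1·0 = 0
  col t3: 1·3 + 3·-1 + 2·0 + 2·0 + 1·0 = 0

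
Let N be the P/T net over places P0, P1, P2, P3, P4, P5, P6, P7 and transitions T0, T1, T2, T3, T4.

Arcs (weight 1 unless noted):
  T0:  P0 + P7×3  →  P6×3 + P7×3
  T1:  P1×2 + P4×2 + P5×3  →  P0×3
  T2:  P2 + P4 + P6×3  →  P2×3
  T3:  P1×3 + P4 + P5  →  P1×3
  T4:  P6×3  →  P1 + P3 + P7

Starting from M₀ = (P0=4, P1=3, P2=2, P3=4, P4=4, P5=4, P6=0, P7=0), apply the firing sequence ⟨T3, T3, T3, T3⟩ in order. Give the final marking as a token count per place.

(P0=4, P1=3, P2=2, P3=4, P4=0, P5=0, P6=0, P7=0)

step 1: fire T3:  (P0=4, P1=3, P2=2, P3=4, P4=4, P5=4, P6=0, P7=0) → (P0=4, P1=3, P2=2, P3=4, P4=3, P5=3, P6=0, P7=0)
step 2: fire T3:  (P0=4, P1=3, P2=2, P3=4, P4=3, P5=3, P6=0, P7=0) → (P0=4, P1=3, P2=2, P3=4, P4=2, P5=2, P6=0, P7=0)
step 3: fire T3:  (P0=4, P1=3, P2=2, P3=4, P4=2, P5=2, P6=0, P7=0) → (P0=4, P1=3, P2=2, P3=4, P4=1, P5=1, P6=0, P7=0)
step 4: fire T3:  (P0=4, P1=3, P2=2, P3=4, P4=1, P5=1, P6=0, P7=0) → (P0=4, P1=3, P2=2, P3=4, P4=0, P5=0, P6=0, P7=0)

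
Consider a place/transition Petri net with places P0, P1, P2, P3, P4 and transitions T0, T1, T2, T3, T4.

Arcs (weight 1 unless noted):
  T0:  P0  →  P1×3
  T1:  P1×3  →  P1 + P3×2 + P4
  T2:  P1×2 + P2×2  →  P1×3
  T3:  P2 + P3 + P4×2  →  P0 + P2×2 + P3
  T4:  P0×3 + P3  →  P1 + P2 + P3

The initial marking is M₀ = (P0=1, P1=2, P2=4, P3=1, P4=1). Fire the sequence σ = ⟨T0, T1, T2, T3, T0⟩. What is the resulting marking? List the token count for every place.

step 1: fire T0:  (P0=1, P1=2, P2=4, P3=1, P4=1) → (P0=0, P1=5, P2=4, P3=1, P4=1)
step 2: fire T1:  (P0=0, P1=5, P2=4, P3=1, P4=1) → (P0=0, P1=3, P2=4, P3=3, P4=2)
step 3: fire T2:  (P0=0, P1=3, P2=4, P3=3, P4=2) → (P0=0, P1=4, P2=2, P3=3, P4=2)
step 4: fire T3:  (P0=0, P1=4, P2=2, P3=3, P4=2) → (P0=1, P1=4, P2=3, P3=3, P4=0)
step 5: fire T0:  (P0=1, P1=4, P2=3, P3=3, P4=0) → (P0=0, P1=7, P2=3, P3=3, P4=0)

(P0=0, P1=7, P2=3, P3=3, P4=0)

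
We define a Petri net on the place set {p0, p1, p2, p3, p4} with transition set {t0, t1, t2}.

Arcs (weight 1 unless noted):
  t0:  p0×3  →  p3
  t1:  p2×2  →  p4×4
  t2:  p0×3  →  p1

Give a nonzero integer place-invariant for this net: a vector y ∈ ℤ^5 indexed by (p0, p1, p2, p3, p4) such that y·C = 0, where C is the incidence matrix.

Incidence matrix C (rows=places, cols=transitions):
       t0   t1   t2
   p0  -3    0   -3
   p1   0    0    1
   p2   0   -2    0
   p3   1    0    0
   p4   0    4    0

Candidate y = [1, 3, 0, 3, 0]; check y·C column-wise:
  col t0: 1·-3 + 3·0 + 3·1 = 0
  col t1: 1·0 + 3·0 + 0·-2 + 3·0 + 0·4 = 0
  col t2: 1·-3 + 3·1 + 3·0 = 0

y = (p0:1, p1:3, p2:0, p3:3, p4:0)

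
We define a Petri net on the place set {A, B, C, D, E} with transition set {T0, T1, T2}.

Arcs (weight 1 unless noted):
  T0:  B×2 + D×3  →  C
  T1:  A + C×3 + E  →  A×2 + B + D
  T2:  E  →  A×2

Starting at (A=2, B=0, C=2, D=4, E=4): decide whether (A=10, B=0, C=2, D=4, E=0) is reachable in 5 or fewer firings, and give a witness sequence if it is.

step 1: fire T2:  (A=2, B=0, C=2, D=4, E=4) → (A=4, B=0, C=2, D=4, E=3)
step 2: fire T2:  (A=4, B=0, C=2, D=4, E=3) → (A=6, B=0, C=2, D=4, E=2)
step 3: fire T2:  (A=6, B=0, C=2, D=4, E=2) → (A=8, B=0, C=2, D=4, E=1)
step 4: fire T2:  (A=8, B=0, C=2, D=4, E=1) → (A=10, B=0, C=2, D=4, E=0)

YES — reachable via ⟨T2, T2, T2, T2⟩ (4 firings)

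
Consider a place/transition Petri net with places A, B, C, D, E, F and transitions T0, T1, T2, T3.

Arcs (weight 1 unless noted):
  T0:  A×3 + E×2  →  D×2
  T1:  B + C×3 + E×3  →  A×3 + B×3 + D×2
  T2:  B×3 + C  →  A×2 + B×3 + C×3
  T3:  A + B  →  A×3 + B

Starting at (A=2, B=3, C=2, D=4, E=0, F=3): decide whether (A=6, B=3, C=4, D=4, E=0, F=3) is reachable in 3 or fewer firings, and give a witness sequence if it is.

step 1: fire T2:  (A=2, B=3, C=2, D=4, E=0, F=3) → (A=4, B=3, C=4, D=4, E=0, F=3)
step 2: fire T3:  (A=4, B=3, C=4, D=4, E=0, F=3) → (A=6, B=3, C=4, D=4, E=0, F=3)

YES — reachable via ⟨T2, T3⟩ (2 firings)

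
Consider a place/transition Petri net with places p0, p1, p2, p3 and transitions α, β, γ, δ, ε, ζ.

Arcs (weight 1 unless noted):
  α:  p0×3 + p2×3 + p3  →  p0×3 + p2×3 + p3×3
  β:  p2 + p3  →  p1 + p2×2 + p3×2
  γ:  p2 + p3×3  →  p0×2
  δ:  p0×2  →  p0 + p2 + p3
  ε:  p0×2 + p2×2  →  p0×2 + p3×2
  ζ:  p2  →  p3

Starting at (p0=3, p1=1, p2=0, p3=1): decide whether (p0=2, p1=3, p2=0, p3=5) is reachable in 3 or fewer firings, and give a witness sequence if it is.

NO — not reachable within 3 firings

depth 0: 1 marking
depth 1: 2 markings reached so far
depth 2: 5 markings reached so far
depth 3: 12 markings reached so far
target is not among the 12 markings reachable within 3 steps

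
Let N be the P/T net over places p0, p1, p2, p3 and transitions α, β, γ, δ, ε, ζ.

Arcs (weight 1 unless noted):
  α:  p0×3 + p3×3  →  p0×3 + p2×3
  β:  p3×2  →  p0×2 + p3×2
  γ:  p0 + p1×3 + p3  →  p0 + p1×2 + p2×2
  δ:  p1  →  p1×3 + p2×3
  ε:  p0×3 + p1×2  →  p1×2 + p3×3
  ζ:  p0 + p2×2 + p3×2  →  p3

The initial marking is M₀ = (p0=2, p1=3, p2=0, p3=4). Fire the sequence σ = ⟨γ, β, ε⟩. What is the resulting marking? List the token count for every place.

(p0=1, p1=2, p2=2, p3=6)

step 1: fire γ:  (p0=2, p1=3, p2=0, p3=4) → (p0=2, p1=2, p2=2, p3=3)
step 2: fire β:  (p0=2, p1=2, p2=2, p3=3) → (p0=4, p1=2, p2=2, p3=3)
step 3: fire ε:  (p0=4, p1=2, p2=2, p3=3) → (p0=1, p1=2, p2=2, p3=6)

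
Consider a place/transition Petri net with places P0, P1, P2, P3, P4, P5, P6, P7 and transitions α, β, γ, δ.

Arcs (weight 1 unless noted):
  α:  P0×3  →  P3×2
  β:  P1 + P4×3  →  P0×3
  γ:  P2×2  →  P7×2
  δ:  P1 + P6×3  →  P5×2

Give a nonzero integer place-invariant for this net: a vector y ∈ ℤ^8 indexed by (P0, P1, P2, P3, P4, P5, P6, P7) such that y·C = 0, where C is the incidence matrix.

Incidence matrix C (rows=places, cols=transitions):
        α    β    γ    δ
   P0  -3    3    0    0
   P1   0   -1    0   -1
   P2   0    0   -2    0
   P3   2    0    0    0
   P4   0   -3    0    0
   P5   0    0    0    2
   P6   0    0    0   -3
   P7   0    0    2    0

Candidate y = [2, 0, 0, 3, 2, 0, 0, 0]; check y·C column-wise:
  col α: 2·-3 + 3·2 + 2·0 = 0
  col β: 2·3 + 0·-1 + 3·0 + 2·-3 = 0
  col γ: 2·0 + 0·-2 + 3·0 + 2·0 + 0·2 = 0
  col δ: 2·0 + 0·-1 + 3·0 + 2·0 + 0·2 + 0·-3 = 0

y = (P0:2, P1:0, P2:0, P3:3, P4:2, P5:0, P6:0, P7:0)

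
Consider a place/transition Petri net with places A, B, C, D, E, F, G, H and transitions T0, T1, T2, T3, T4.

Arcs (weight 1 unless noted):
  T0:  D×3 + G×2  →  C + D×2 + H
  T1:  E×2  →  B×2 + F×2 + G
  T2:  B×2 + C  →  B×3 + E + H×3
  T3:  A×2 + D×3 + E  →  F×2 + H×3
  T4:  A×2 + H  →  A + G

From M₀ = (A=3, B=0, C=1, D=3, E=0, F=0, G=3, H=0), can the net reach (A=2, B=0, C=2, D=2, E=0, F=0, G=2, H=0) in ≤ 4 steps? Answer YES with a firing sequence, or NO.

YES — reachable via ⟨T0, T4⟩ (2 firings)

step 1: fire T0:  (A=3, B=0, C=1, D=3, E=0, F=0, G=3, H=0) → (A=3, B=0, C=2, D=2, E=0, F=0, G=1, H=1)
step 2: fire T4:  (A=3, B=0, C=2, D=2, E=0, F=0, G=1, H=1) → (A=2, B=0, C=2, D=2, E=0, F=0, G=2, H=0)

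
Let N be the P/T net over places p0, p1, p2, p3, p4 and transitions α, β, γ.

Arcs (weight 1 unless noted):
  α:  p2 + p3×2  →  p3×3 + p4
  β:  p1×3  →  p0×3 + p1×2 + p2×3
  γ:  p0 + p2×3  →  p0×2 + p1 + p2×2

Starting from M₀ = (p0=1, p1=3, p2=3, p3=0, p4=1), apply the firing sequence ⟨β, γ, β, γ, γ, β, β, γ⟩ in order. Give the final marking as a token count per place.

(p0=17, p1=3, p2=11, p3=0, p4=1)

step 1: fire β:  (p0=1, p1=3, p2=3, p3=0, p4=1) → (p0=4, p1=2, p2=6, p3=0, p4=1)
step 2: fire γ:  (p0=4, p1=2, p2=6, p3=0, p4=1) → (p0=5, p1=3, p2=5, p3=0, p4=1)
step 3: fire β:  (p0=5, p1=3, p2=5, p3=0, p4=1) → (p0=8, p1=2, p2=8, p3=0, p4=1)
step 4: fire γ:  (p0=8, p1=2, p2=8, p3=0, p4=1) → (p0=9, p1=3, p2=7, p3=0, p4=1)
step 5: fire γ:  (p0=9, p1=3, p2=7, p3=0, p4=1) → (p0=10, p1=4, p2=6, p3=0, p4=1)
step 6: fire β:  (p0=10, p1=4, p2=6, p3=0, p4=1) → (p0=13, p1=3, p2=9, p3=0, p4=1)
step 7: fire β:  (p0=13, p1=3, p2=9, p3=0, p4=1) → (p0=16, p1=2, p2=12, p3=0, p4=1)
step 8: fire γ:  (p0=16, p1=2, p2=12, p3=0, p4=1) → (p0=17, p1=3, p2=11, p3=0, p4=1)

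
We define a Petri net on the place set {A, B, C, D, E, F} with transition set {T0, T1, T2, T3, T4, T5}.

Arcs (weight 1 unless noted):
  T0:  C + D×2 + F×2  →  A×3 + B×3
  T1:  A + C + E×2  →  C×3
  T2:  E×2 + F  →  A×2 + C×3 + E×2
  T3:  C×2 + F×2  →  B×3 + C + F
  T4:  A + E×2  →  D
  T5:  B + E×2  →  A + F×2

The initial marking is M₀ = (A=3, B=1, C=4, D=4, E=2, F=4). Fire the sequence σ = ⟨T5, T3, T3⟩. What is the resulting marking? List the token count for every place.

step 1: fire T5:  (A=3, B=1, C=4, D=4, E=2, F=4) → (A=4, B=0, C=4, D=4, E=0, F=6)
step 2: fire T3:  (A=4, B=0, C=4, D=4, E=0, F=6) → (A=4, B=3, C=3, D=4, E=0, F=5)
step 3: fire T3:  (A=4, B=3, C=3, D=4, E=0, F=5) → (A=4, B=6, C=2, D=4, E=0, F=4)

(A=4, B=6, C=2, D=4, E=0, F=4)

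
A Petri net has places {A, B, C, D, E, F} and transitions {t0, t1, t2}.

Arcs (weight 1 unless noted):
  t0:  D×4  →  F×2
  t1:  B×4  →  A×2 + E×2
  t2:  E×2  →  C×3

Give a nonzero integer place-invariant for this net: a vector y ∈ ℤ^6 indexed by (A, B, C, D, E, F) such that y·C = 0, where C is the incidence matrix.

Incidence matrix C (rows=places, cols=transitions):
       t0   t1   t2
    A   0    2    0
    B   0   -4    0
    C   0    0    3
    D  -4    0    0
    E   0    2   -2
    F   2    0    0

Candidate y = [2, 1, 0, 0, 0, 0]; check y·C column-wise:
  col t0: 2·0 + 1·0 + 0·-4 + 0·2 = 0
  col t1: 2·2 + 1·-4 + 0·2 = 0
  col t2: 2·0 + 1·0 + 0·3 + 0·-2 = 0

y = (A:2, B:1, C:0, D:0, E:0, F:0)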